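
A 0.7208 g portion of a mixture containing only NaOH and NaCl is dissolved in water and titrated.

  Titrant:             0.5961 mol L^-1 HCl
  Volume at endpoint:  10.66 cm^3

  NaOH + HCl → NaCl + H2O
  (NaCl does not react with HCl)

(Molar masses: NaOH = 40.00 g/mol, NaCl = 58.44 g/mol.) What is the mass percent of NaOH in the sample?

35.26 %

n(HCl) = 0.01066 × 0.5961 = 6.354 × 10^-3 mol
Let x = n(NaOH), y = n(NaCl).
Titrant: 1x = 6.354 × 10^-3;  mass: 40.00x + 58.44y = 0.7208
Solving, x = 6.354 × 10^-3 mol, y = 7.985 × 10^-3 mol
mass of NaOH = 6.354 × 10^-3 × 40.00 = 0.2542 g
% NaOH = 0.2542 / 0.7208 × 100 = 35.26 %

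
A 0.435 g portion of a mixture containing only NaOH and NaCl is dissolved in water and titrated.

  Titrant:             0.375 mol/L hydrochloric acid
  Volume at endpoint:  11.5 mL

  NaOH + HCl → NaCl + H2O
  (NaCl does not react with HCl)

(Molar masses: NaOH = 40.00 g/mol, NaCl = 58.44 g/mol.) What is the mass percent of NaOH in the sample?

39.7 %

n(HCl) = 0.0115 × 0.375 = 4.31 × 10^-3 mol
Let x = n(NaOH), y = n(NaCl).
Titrant: 1x = 4.31 × 10^-3;  mass: 40.00x + 58.44y = 0.435
Solving, x = 4.31 × 10^-3 mol, y = 4.49 × 10^-3 mol
mass of NaOH = 4.31 × 10^-3 × 40.00 = 0.173 g
% NaOH = 0.173 / 0.435 × 100 = 39.7 %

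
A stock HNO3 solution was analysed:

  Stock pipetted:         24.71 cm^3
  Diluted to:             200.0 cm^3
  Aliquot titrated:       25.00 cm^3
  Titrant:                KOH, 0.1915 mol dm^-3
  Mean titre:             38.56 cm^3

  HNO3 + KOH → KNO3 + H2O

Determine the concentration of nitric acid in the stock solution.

n(KOH) = 0.03856 × 0.1915 = 7.384 × 10^-3 mol
n(HNO3) in the aliquot = 7.384 × 10^-3 mol (1:1 ratio)
[HNO3]_dilute = 7.384 × 10^-3 / 0.02500 = 0.2954 mol/L
Dilution factor = 200.0 / 24.71 = 8.094
[HNO3]_stock = 0.2954 × 8.094 = 2.391 mol/L

2.391 mol/L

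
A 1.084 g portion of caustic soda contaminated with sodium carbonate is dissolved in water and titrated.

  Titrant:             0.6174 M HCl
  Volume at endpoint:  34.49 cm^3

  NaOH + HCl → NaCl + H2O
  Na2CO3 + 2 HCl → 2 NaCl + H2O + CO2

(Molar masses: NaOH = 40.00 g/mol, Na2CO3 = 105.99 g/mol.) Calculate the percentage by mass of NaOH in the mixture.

n(HCl) = 0.03449 × 0.6174 = 0.02129 mol
Let x = n(NaOH), y = n(Na2CO3).
Titrant: 1x + 2y = 0.02129;  mass: 40.00x + 105.99y = 1.084
Solving, x = 3.423 × 10^-3 mol, y = 8.936 × 10^-3 mol
mass of NaOH = 3.423 × 10^-3 × 40.00 = 0.1369 g
% NaOH = 0.1369 / 1.084 × 100 = 12.63 %

12.63 %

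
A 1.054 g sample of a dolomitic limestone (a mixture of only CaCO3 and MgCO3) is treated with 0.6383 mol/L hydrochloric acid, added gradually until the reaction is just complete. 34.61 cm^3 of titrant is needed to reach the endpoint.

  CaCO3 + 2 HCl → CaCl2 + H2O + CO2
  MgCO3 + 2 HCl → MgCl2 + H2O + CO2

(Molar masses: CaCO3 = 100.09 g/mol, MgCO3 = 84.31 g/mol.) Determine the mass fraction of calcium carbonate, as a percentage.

73.86 %

n(HCl) = 0.03461 × 0.6383 = 0.02209 mol
Let x = n(CaCO3), y = n(MgCO3).
Titrant: 2x + 2y = 0.02209;  mass: 100.09x + 84.31y = 1.054
Solving, x = 7.778 × 10^-3 mol, y = 3.268 × 10^-3 mol
mass of CaCO3 = 7.778 × 10^-3 × 100.09 = 0.7785 g
% CaCO3 = 0.7785 / 1.054 × 100 = 73.86 %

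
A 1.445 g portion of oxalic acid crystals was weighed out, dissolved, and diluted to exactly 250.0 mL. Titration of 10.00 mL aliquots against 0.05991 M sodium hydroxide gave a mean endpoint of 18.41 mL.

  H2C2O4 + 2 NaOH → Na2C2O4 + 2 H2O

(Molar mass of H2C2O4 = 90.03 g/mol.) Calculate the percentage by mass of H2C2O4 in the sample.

n(NaOH) per titration = 0.01841 × 0.05991 = 1.103 × 10^-3 mol
From the 1:2 ratio, n(H2C2O4) in each aliquot = 1/2 × 1.103 × 10^-3 = 5.515 × 10^-4 mol
n(H2C2O4) in the whole flask = 5.515 × 10^-4 × 250.0/10.00 = 0.01379 mol
mass of H2C2O4 = 0.01379 × 90.03 = 1.241 g
% H2C2O4 = 1.241 / 1.445 × 100 = 85.90 %

85.90 %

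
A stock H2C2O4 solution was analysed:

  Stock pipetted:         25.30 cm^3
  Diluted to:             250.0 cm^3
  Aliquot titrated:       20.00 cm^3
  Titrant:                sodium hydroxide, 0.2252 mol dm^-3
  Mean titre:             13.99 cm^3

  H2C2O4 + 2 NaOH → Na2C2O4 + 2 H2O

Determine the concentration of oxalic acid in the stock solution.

n(NaOH) = 0.01399 × 0.2252 = 3.151 × 10^-3 mol
From the 1:2 ratio, n(H2C2O4) in the aliquot = 1/2 × 3.151 × 10^-3 = 1.575 × 10^-3 mol
[H2C2O4]_dilute = 1.575 × 10^-3 / 0.02000 = 0.07876 mol/L
Dilution factor = 250.0 / 25.30 = 9.881
[H2C2O4]_stock = 0.07876 × 9.881 = 0.7783 mol/L

0.7783 mol/L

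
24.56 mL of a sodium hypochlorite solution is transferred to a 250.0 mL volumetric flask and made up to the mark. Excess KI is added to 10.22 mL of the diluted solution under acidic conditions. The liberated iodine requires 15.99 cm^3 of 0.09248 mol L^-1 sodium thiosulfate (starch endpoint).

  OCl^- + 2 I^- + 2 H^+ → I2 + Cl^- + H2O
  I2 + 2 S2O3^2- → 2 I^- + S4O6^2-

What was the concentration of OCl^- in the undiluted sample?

0.7364 mol/L

n(S2O3^2-) = 0.01599 × 0.09248 = 1.479 × 10^-3 mol
n(I2) = n(S2O3^2-)/2 = 7.394 × 10^-4 mol
n(OCl^-) in the aliquot = 7.394 × 10^-4 mol (1:1 ratio)
[OCl^-]_dilute = 7.394 × 10^-4 / 0.01022 = 0.07235 mol/L
[OCl^-]_original = 0.07235 × 250.0/24.56 = 0.7364 mol/L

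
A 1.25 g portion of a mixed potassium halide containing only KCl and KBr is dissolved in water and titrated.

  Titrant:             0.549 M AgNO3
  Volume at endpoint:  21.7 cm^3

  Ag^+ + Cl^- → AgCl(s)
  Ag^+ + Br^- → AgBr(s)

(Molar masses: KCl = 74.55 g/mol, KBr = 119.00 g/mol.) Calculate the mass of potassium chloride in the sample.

0.281 g

n(AgNO3) = 0.0217 × 0.549 = 0.0119 mol
Let x = n(KCl), y = n(KBr).
Titrant: 1x + 1y = 0.0119;  mass: 74.55x + 119.00y = 1.25
Solving, x = 3.77 × 10^-3 mol, y = 8.14 × 10^-3 mol
mass of KCl = 3.77 × 10^-3 × 74.55 = 0.281 g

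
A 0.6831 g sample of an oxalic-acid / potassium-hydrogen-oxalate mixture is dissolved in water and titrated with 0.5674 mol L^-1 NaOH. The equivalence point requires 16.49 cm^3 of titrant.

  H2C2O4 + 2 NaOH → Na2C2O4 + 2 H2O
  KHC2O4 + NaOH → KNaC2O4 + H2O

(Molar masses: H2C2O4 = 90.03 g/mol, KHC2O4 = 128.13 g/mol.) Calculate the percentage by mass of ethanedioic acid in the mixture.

n(NaOH) = 0.01649 × 0.5674 = 9.356 × 10^-3 mol
Let x = n(H2C2O4), y = n(KHC2O4).
Titrant: 2x + 1y = 9.356 × 10^-3;  mass: 90.03x + 128.13y = 0.6831
Solving, x = 3.103 × 10^-3 mol, y = 3.151 × 10^-3 mol
mass of H2C2O4 = 3.103 × 10^-3 × 90.03 = 0.2793 g
% H2C2O4 = 0.2793 / 0.6831 × 100 = 40.89 %

40.89 %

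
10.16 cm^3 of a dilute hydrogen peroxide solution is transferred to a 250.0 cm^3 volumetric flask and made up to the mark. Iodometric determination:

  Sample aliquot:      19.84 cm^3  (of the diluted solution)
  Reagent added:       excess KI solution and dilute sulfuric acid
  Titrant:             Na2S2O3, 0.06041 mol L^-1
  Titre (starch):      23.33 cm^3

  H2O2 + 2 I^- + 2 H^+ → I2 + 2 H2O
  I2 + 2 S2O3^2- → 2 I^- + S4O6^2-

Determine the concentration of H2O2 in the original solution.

0.8740 mol/L

n(S2O3^2-) = 0.02333 × 0.06041 = 1.409 × 10^-3 mol
n(I2) = n(S2O3^2-)/2 = 7.047 × 10^-4 mol
n(H2O2) in the aliquot = 7.047 × 10^-4 mol (1:1 ratio)
[H2O2]_dilute = 7.047 × 10^-4 / 0.01984 = 0.03552 mol/L
[H2O2]_original = 0.03552 × 250.0/10.16 = 0.8740 mol/L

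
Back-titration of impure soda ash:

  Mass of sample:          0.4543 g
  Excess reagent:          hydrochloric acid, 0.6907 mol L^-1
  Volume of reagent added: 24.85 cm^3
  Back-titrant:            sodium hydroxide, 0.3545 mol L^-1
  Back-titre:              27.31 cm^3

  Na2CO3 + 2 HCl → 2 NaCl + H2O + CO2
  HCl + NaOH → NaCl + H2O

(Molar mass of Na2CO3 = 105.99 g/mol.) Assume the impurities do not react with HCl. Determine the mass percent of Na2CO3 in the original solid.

87.28 %

n(HCl) added = 0.02485 × 0.6907 = 0.01716 mol
n(NaOH) used in back-titration = 0.02731 × 0.3545 = 9.681 × 10^-3 mol
n(HCl) left over = 9.681 × 10^-3 mol (1:1 ratio)
n(HCl) consumed by analyte = 0.01716 − 9.681 × 10^-3 = 7.482 × 10^-3 mol
From the 1:2 ratio, n(Na2CO3) = 1/2 × 7.482 × 10^-3 = 3.741 × 10^-3 mol
mass of Na2CO3 = 3.741 × 10^-3 × 105.99 = 0.3965 g
% Na2CO3 = 0.3965 / 0.4543 × 100 = 87.28 %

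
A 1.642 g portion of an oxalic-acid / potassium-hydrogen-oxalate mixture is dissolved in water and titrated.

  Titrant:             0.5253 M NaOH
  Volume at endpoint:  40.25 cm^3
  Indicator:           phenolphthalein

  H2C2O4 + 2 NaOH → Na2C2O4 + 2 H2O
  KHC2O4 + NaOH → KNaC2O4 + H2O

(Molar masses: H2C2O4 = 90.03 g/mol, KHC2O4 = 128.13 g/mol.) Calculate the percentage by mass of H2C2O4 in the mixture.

n(NaOH) = 0.04025 × 0.5253 = 0.02114 mol
Let x = n(H2C2O4), y = n(KHC2O4).
Titrant: 2x + 1y = 0.02114;  mass: 90.03x + 128.13y = 1.642
Solving, x = 6.419 × 10^-3 mol, y = 8.305 × 10^-3 mol
mass of H2C2O4 = 6.419 × 10^-3 × 90.03 = 0.5779 g
% H2C2O4 = 0.5779 / 1.642 × 100 = 35.20 %

35.20 %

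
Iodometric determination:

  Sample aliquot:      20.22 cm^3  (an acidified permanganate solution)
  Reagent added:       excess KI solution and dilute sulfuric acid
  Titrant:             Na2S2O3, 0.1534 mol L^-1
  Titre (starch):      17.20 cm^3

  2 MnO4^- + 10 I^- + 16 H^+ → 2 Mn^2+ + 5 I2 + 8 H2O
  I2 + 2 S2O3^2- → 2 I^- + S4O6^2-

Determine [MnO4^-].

n(S2O3^2-) = 0.01720 × 0.1534 = 2.638 × 10^-3 mol
n(I2) = n(S2O3^2-)/2 = 1.319 × 10^-3 mol
From the 2:5 ratio, n(MnO4^-) in the aliquot = 2/5 × 1.319 × 10^-3 = 5.277 × 10^-4 mol
[MnO4^-] = 5.277 × 10^-4 / 0.02022 = 0.02610 mol/L

0.02610 mol/L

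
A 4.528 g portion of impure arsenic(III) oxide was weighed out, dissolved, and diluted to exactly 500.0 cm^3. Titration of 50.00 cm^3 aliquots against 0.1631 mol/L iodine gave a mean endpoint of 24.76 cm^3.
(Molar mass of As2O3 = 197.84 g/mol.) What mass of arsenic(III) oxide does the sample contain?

3.995 g

As2O3 + 2 I2 + 2 H2O → As2O5 + 4 HI
n(I2) per titration = 0.02476 × 0.1631 = 4.038 × 10^-3 mol
From the 1:2 ratio, n(As2O3) in each aliquot = 1/2 × 4.038 × 10^-3 = 2.019 × 10^-3 mol
n(As2O3) in the whole flask = 2.019 × 10^-3 × 500.0/50.00 = 0.02019 mol
mass of As2O3 = 0.02019 × 197.84 = 3.995 g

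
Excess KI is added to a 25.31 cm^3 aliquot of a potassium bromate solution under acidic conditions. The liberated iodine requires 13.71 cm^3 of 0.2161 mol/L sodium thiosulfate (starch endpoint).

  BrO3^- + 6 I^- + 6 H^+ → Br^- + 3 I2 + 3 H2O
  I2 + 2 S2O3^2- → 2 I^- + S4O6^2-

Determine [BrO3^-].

0.01951 mol/L

n(S2O3^2-) = 0.01371 × 0.2161 = 2.963 × 10^-3 mol
n(I2) = n(S2O3^2-)/2 = 1.481 × 10^-3 mol
From the 1:3 ratio, n(BrO3^-) in the aliquot = 1/3 × 1.481 × 10^-3 = 4.938 × 10^-4 mol
[BrO3^-] = 4.938 × 10^-4 / 0.02531 = 0.01951 mol/L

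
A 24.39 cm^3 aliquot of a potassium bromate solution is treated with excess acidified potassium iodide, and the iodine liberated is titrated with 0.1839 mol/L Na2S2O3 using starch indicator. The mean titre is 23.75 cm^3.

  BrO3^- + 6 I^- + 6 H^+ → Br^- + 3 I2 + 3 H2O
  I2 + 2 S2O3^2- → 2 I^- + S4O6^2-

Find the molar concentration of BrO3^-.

n(S2O3^2-) = 0.02375 × 0.1839 = 4.368 × 10^-3 mol
n(I2) = n(S2O3^2-)/2 = 2.184 × 10^-3 mol
From the 1:3 ratio, n(BrO3^-) in the aliquot = 1/3 × 2.184 × 10^-3 = 7.279 × 10^-4 mol
[BrO3^-] = 7.279 × 10^-4 / 0.02439 = 0.02985 mol/L

0.02985 mol/L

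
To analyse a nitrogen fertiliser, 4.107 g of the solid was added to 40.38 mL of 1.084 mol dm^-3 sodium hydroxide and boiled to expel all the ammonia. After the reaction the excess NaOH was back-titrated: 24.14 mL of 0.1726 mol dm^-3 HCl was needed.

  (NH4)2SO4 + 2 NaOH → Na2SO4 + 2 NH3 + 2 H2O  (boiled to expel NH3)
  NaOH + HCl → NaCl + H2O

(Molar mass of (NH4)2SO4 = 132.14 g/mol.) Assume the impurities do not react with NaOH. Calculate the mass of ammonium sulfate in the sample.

2.617 g

n(NaOH) added = 0.04038 × 1.084 = 0.04377 mol
n(HCl) used in back-titration = 0.02414 × 0.1726 = 4.167 × 10^-3 mol
n(NaOH) left over = 4.167 × 10^-3 mol (1:1 ratio)
n(NaOH) consumed by analyte = 0.04377 − 4.167 × 10^-3 = 0.03961 mol
From the 1:2 ratio, n((NH4)2SO4) = 1/2 × 0.03961 = 0.01980 mol
mass of (NH4)2SO4 = 0.01980 × 132.14 = 2.617 g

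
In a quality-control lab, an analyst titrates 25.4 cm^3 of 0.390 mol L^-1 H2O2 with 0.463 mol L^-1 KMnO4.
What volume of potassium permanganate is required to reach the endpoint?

8.56 mL

2 MnO4^- + 5 H2O2 + 6 H^+ → 2 Mn^2+ + 5 O2 + 8 H2O
n(H2O2) = 0.0254 L × 0.390 mol/L = 9.91 × 10^-3 mol
From the 2:5 stoichiometry, n(KMnO4) = 2/5 × 9.91 × 10^-3 = 3.96 × 10^-3 mol
V(KMnO4) = 3.96 × 10^-3 mol / 0.463 mol/L = 0.00856 L = 8.56 mL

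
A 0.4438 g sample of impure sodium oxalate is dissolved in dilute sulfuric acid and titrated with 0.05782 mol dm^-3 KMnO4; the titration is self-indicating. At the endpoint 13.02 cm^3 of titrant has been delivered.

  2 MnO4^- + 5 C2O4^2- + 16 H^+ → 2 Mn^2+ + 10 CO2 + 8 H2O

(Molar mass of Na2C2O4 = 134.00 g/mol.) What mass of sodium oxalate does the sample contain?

n(KMnO4) = 0.01302 L × 0.05782 mol/L = 7.528 × 10^-4 mol
From the 5:2 ratio, n(Na2C2O4) = 5/2 × 7.528 × 10^-4 = 1.882 × 10^-3 mol
mass of Na2C2O4 = 1.882 × 10^-3 × 134.00 g/mol = 0.2522 g

0.2522 g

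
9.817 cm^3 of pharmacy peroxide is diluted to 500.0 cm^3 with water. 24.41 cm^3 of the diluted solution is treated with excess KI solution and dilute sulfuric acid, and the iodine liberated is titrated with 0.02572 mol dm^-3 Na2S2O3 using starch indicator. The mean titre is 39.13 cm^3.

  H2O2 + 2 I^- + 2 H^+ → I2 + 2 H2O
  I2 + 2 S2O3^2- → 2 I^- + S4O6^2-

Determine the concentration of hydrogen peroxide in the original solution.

n(S2O3^2-) = 0.03913 × 0.02572 = 1.006 × 10^-3 mol
n(I2) = n(S2O3^2-)/2 = 5.032 × 10^-4 mol
n(H2O2) in the aliquot = 5.032 × 10^-4 mol (1:1 ratio)
[H2O2]_dilute = 5.032 × 10^-4 / 0.02441 = 0.02061 mol/L
[H2O2]_original = 0.02061 × 500.0/9.817 = 1.050 mol/L

1.050 mol/L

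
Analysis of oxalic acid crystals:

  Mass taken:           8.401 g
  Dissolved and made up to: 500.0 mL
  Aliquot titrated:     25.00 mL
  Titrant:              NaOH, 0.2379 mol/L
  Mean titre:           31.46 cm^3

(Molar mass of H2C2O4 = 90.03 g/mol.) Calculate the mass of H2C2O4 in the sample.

6.738 g

H2C2O4 + 2 NaOH → Na2C2O4 + 2 H2O
n(NaOH) per titration = 0.03146 × 0.2379 = 7.484 × 10^-3 mol
From the 1:2 ratio, n(H2C2O4) in each aliquot = 1/2 × 7.484 × 10^-3 = 3.742 × 10^-3 mol
n(H2C2O4) in the whole flask = 3.742 × 10^-3 × 500.0/25.00 = 0.07484 mol
mass of H2C2O4 = 0.07484 × 90.03 = 6.738 g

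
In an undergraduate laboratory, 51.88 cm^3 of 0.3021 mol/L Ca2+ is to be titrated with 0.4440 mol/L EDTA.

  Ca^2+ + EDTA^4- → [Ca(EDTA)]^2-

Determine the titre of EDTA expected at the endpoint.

n(Ca2+) = 0.05188 L × 0.3021 mol/L = 0.01567 mol
n(EDTA) = 0.01567 mol (1:1 stoichiometry)
V(EDTA) = 0.01567 mol / 0.4440 mol/L = 0.03530 L = 35.30 mL

35.30 mL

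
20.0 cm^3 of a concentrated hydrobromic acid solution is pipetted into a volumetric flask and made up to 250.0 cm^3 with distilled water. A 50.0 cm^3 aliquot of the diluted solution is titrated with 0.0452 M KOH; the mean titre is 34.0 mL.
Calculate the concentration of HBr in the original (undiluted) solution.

0.384 M

HBr + KOH → KBr + H2O
n(KOH) = 0.0340 × 0.0452 = 1.54 × 10^-3 mol
n(HBr) in the aliquot = 1.54 × 10^-3 mol (1:1 ratio)
[HBr]_dilute = 1.54 × 10^-3 / 0.0500 = 0.0307 mol/L
Dilution factor = 250.0 / 20.0 = 12.50
[HBr]_stock = 0.0307 × 12.50 = 0.384 mol/L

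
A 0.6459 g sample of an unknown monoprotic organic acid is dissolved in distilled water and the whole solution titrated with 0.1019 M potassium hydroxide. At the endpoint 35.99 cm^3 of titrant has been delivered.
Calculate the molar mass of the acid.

176.1 g/mol

n(KOH) = 0.03599 L × 0.1019 mol/L = 3.667 × 10^-3 mol
n(HA) = 3.667 × 10^-3 mol (1:1 ratio)
M = m / n = 0.6459 g / 3.667 × 10^-3 mol = 176.1 g/mol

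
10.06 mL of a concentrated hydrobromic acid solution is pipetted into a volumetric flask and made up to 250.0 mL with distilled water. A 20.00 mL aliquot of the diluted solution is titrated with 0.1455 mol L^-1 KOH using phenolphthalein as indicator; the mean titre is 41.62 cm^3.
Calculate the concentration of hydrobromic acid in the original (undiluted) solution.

7.524 mol/L

HBr + KOH → KBr + H2O
n(KOH) = 0.04162 × 0.1455 = 6.056 × 10^-3 mol
n(HBr) in the aliquot = 6.056 × 10^-3 mol (1:1 ratio)
[HBr]_dilute = 6.056 × 10^-3 / 0.02000 = 0.3028 mol/L
Dilution factor = 250.0 / 10.06 = 24.85
[HBr]_stock = 0.3028 × 24.85 = 7.524 mol/L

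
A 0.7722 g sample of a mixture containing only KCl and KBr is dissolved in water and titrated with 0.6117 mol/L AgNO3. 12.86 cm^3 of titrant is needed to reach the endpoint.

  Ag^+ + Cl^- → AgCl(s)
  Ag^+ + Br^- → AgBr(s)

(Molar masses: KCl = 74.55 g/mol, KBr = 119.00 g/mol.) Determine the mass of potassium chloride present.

n(AgNO3) = 0.01286 × 0.6117 = 7.866 × 10^-3 mol
Let x = n(KCl), y = n(KBr).
Titrant: 1x + 1y = 7.866 × 10^-3;  mass: 74.55x + 119.00y = 0.7722
Solving, x = 3.687 × 10^-3 mol, y = 4.179 × 10^-3 mol
mass of KCl = 3.687 × 10^-3 × 74.55 = 0.2749 g

0.2749 g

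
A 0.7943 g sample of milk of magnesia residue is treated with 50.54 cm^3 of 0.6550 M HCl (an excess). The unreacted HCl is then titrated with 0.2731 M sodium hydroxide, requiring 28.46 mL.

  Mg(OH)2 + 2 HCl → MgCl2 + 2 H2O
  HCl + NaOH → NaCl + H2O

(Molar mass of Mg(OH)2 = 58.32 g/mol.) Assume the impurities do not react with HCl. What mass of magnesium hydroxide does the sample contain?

0.7387 g

n(HCl) added = 0.05054 × 0.6550 = 0.03310 mol
n(NaOH) used in back-titration = 0.02846 × 0.2731 = 7.772 × 10^-3 mol
n(HCl) left over = 7.772 × 10^-3 mol (1:1 ratio)
n(HCl) consumed by analyte = 0.03310 − 7.772 × 10^-3 = 0.02533 mol
From the 1:2 ratio, n(Mg(OH)2) = 1/2 × 0.02533 = 0.01267 mol
mass of Mg(OH)2 = 0.01267 × 58.32 = 0.7387 g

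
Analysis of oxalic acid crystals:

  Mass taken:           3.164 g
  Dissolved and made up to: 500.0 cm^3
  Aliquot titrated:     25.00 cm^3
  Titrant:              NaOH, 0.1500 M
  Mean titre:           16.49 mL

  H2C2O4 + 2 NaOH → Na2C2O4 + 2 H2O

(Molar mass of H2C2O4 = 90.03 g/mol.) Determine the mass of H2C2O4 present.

n(NaOH) per titration = 0.01649 × 0.1500 = 2.473 × 10^-3 mol
From the 1:2 ratio, n(H2C2O4) in each aliquot = 1/2 × 2.473 × 10^-3 = 1.237 × 10^-3 mol
n(H2C2O4) in the whole flask = 1.237 × 10^-3 × 500.0/25.00 = 0.02473 mol
mass of H2C2O4 = 0.02473 × 90.03 = 2.227 g

2.227 g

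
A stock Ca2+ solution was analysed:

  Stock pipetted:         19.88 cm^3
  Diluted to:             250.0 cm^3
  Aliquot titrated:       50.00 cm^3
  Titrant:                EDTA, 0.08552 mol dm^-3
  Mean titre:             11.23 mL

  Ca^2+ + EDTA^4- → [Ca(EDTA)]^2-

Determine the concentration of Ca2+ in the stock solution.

0.2415 mol/L

n(EDTA) = 0.01123 × 0.08552 = 9.604 × 10^-4 mol
n(Ca2+) in the aliquot = 9.604 × 10^-4 mol (1:1 ratio)
[Ca2+]_dilute = 9.604 × 10^-4 / 0.05000 = 0.01921 mol/L
Dilution factor = 250.0 / 19.88 = 12.58
[Ca2+]_stock = 0.01921 × 12.58 = 0.2415 mol/L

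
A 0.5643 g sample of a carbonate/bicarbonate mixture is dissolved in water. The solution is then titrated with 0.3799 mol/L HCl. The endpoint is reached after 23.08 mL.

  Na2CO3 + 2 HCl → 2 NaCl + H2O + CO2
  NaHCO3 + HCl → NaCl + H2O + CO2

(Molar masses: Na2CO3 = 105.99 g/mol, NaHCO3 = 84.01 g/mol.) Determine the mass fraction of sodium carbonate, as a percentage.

52.17 %

n(HCl) = 0.02308 × 0.3799 = 8.768 × 10^-3 mol
Let x = n(Na2CO3), y = n(NaHCO3).
Titrant: 2x + 1y = 8.768 × 10^-3;  mass: 105.99x + 84.01y = 0.5643
Solving, x = 2.778 × 10^-3 mol, y = 3.212 × 10^-3 mol
mass of Na2CO3 = 2.778 × 10^-3 × 105.99 = 0.2944 g
% Na2CO3 = 0.2944 / 0.5643 × 100 = 52.17 %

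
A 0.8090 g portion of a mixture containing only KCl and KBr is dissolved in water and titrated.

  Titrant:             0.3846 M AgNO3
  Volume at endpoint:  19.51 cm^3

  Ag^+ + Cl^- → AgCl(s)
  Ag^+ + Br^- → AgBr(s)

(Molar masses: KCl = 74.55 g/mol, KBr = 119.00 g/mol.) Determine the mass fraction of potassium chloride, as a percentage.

n(AgNO3) = 0.01951 × 0.3846 = 7.504 × 10^-3 mol
Let x = n(KCl), y = n(KBr).
Titrant: 1x + 1y = 7.504 × 10^-3;  mass: 74.55x + 119.00y = 0.8090
Solving, x = 1.888 × 10^-3 mol, y = 5.616 × 10^-3 mol
mass of KCl = 1.888 × 10^-3 × 74.55 = 0.1408 g
% KCl = 0.1408 / 0.8090 × 100 = 17.40 %

17.40 %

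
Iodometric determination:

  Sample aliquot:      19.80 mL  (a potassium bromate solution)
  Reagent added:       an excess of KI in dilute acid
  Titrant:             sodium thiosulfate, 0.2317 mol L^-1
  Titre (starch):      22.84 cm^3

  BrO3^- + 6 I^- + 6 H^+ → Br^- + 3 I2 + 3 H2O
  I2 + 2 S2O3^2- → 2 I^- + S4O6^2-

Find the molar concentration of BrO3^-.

n(S2O3^2-) = 0.02284 × 0.2317 = 5.292 × 10^-3 mol
n(I2) = n(S2O3^2-)/2 = 2.646 × 10^-3 mol
From the 1:3 ratio, n(BrO3^-) in the aliquot = 1/3 × 2.646 × 10^-3 = 8.820 × 10^-4 mol
[BrO3^-] = 8.820 × 10^-4 / 0.01980 = 0.04455 mol/L

0.04455 mol/L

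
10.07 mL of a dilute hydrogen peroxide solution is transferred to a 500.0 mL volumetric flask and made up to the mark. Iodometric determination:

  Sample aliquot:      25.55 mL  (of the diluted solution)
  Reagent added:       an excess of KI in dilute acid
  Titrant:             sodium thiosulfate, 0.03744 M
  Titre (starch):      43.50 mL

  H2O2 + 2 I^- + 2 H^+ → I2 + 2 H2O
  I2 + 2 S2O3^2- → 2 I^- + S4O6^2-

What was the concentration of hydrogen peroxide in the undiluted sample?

n(S2O3^2-) = 0.04350 × 0.03744 = 1.629 × 10^-3 mol
n(I2) = n(S2O3^2-)/2 = 8.143 × 10^-4 mol
n(H2O2) in the aliquot = 8.143 × 10^-4 mol (1:1 ratio)
[H2O2]_dilute = 8.143 × 10^-4 / 0.02555 = 0.03187 mol/L
[H2O2]_original = 0.03187 × 500.0/10.07 = 1.583 mol/L

1.583 M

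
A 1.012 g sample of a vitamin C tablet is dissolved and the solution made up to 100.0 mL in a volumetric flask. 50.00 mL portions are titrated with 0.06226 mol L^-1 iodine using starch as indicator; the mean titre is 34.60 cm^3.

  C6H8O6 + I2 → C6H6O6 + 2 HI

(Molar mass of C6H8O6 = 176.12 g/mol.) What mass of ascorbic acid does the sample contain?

n(I2) per titration = 0.03460 × 0.06226 = 2.154 × 10^-3 mol
n(C6H8O6) in each aliquot = 2.154 × 10^-3 mol (1:1 ratio)
n(C6H8O6) in the whole flask = 2.154 × 10^-3 × 100.0/50.00 = 4.308 × 10^-3 mol
mass of C6H8O6 = 4.308 × 10^-3 × 176.12 = 0.7588 g

0.7588 g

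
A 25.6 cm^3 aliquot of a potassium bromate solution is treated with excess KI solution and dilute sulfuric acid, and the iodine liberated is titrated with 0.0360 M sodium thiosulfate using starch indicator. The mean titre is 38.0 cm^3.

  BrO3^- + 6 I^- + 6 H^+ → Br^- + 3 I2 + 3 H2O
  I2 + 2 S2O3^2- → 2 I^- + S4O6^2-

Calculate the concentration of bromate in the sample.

0.00891 M

n(S2O3^2-) = 0.0380 × 0.0360 = 1.37 × 10^-3 mol
n(I2) = n(S2O3^2-)/2 = 6.84 × 10^-4 mol
From the 1:3 ratio, n(BrO3^-) in the aliquot = 1/3 × 6.84 × 10^-4 = 2.28 × 10^-4 mol
[BrO3^-] = 2.28 × 10^-4 / 0.0256 = 0.00891 mol/L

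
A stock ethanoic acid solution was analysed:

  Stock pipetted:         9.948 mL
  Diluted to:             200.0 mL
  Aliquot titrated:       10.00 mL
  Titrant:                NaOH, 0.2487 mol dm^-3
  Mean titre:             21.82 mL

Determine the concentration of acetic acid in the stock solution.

10.91 mol/L

CH3COOH + NaOH → CH3COONa + H2O
n(NaOH) = 0.02182 × 0.2487 = 5.427 × 10^-3 mol
n(CH3COOH) in the aliquot = 5.427 × 10^-3 mol (1:1 ratio)
[CH3COOH]_dilute = 5.427 × 10^-3 / 0.01000 = 0.5427 mol/L
Dilution factor = 200.0 / 9.948 = 20.10
[CH3COOH]_stock = 0.5427 × 20.10 = 10.91 mol/L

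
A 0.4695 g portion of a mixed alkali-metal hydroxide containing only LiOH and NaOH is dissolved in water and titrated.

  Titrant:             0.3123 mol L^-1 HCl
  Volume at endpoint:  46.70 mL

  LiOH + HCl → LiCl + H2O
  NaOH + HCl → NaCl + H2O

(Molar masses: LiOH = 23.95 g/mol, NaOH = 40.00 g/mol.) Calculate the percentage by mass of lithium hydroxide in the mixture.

n(HCl) = 0.04670 × 0.3123 = 0.01458 mol
Let x = n(LiOH), y = n(NaOH).
Titrant: 1x + 1y = 0.01458;  mass: 23.95x + 40.00y = 0.4695
Solving, x = 7.095 × 10^-3 mol, y = 7.489 × 10^-3 mol
mass of LiOH = 7.095 × 10^-3 × 23.95 = 0.1699 g
% LiOH = 0.1699 / 0.4695 × 100 = 36.19 %

36.19 %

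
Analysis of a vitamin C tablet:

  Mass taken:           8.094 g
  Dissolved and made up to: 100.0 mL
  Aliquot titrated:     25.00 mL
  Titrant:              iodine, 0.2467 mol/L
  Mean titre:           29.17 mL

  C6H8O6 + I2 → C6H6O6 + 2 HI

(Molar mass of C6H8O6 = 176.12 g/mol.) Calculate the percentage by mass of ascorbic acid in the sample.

n(I2) per titration = 0.02917 × 0.2467 = 7.196 × 10^-3 mol
n(C6H8O6) in each aliquot = 7.196 × 10^-3 mol (1:1 ratio)
n(C6H8O6) in the whole flask = 7.196 × 10^-3 × 100.0/25.00 = 0.02878 mol
mass of C6H8O6 = 0.02878 × 176.12 = 5.070 g
% C6H8O6 = 5.070 / 8.094 × 100 = 62.63 %

62.63 %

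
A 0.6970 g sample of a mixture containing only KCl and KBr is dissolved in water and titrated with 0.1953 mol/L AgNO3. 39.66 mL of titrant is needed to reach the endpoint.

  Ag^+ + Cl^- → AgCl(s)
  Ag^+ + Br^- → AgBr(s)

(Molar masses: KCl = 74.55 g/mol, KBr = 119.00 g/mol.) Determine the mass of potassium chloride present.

n(AgNO3) = 0.03966 × 0.1953 = 7.746 × 10^-3 mol
Let x = n(KCl), y = n(KBr).
Titrant: 1x + 1y = 7.746 × 10^-3;  mass: 74.55x + 119.00y = 0.6970
Solving, x = 5.056 × 10^-3 mol, y = 2.690 × 10^-3 mol
mass of KCl = 5.056 × 10^-3 × 74.55 = 0.3769 g

0.3769 g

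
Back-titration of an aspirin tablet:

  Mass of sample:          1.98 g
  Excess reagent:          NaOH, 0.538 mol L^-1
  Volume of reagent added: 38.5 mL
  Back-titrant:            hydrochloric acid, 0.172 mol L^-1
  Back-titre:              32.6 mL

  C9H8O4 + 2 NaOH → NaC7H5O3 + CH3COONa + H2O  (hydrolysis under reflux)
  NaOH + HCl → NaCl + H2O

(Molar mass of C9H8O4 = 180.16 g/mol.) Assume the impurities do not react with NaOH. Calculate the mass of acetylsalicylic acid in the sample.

n(NaOH) added = 0.0385 × 0.538 = 0.0207 mol
n(HCl) used in back-titration = 0.0326 × 0.172 = 5.61 × 10^-3 mol
n(NaOH) left over = 5.61 × 10^-3 mol (1:1 ratio)
n(NaOH) consumed by analyte = 0.0207 − 5.61 × 10^-3 = 0.0151 mol
From the 1:2 ratio, n(C9H8O4) = 1/2 × 0.0151 = 7.55 × 10^-3 mol
mass of C9H8O4 = 7.55 × 10^-3 × 180.16 = 1.36 g

1.36 g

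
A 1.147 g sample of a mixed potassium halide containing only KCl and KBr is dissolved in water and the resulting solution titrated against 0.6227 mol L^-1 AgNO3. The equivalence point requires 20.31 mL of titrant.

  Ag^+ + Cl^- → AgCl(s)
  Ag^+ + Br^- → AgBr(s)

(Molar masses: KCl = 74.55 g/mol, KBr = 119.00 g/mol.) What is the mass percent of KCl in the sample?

52.35 %

n(AgNO3) = 0.02031 × 0.6227 = 0.01265 mol
Let x = n(KCl), y = n(KBr).
Titrant: 1x + 1y = 0.01265;  mass: 74.55x + 119.00y = 1.147
Solving, x = 8.054 × 10^-3 mol, y = 4.593 × 10^-3 mol
mass of KCl = 8.054 × 10^-3 × 74.55 = 0.6004 g
% KCl = 0.6004 / 1.147 × 100 = 52.35 %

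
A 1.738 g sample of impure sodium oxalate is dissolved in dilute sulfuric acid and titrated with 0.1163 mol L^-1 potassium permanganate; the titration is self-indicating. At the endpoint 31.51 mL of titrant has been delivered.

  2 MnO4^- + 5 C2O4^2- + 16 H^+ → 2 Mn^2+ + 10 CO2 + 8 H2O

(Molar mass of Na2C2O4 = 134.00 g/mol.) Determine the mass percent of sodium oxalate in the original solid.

70.64 %

n(KMnO4) = 0.03151 L × 0.1163 mol/L = 3.665 × 10^-3 mol
From the 5:2 ratio, n(Na2C2O4) = 5/2 × 3.665 × 10^-3 = 9.162 × 10^-3 mol
mass of Na2C2O4 = 9.162 × 10^-3 × 134.00 g/mol = 1.228 g
% Na2C2O4 = 1.228 / 1.738 × 100 = 70.64 %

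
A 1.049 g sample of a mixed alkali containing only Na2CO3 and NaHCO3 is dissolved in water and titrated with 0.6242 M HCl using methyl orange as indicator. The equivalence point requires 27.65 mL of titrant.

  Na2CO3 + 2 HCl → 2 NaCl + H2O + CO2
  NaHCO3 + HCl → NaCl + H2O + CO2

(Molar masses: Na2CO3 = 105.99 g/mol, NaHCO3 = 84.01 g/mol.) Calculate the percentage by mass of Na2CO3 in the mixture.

n(HCl) = 0.02765 × 0.6242 = 0.01726 mol
Let x = n(Na2CO3), y = n(NaHCO3).
Titrant: 2x + 1y = 0.01726;  mass: 105.99x + 84.01y = 1.049
Solving, x = 6.464 × 10^-3 mol, y = 4.332 × 10^-3 mol
mass of Na2CO3 = 6.464 × 10^-3 × 105.99 = 0.6851 g
% Na2CO3 = 0.6851 / 1.049 × 100 = 65.31 %

65.31 %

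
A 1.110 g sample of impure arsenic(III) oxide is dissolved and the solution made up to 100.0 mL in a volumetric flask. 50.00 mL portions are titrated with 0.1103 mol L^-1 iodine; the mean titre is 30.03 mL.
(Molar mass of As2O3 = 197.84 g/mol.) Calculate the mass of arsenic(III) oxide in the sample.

0.6553 g

As2O3 + 2 I2 + 2 H2O → As2O5 + 4 HI
n(I2) per titration = 0.03003 × 0.1103 = 3.312 × 10^-3 mol
From the 1:2 ratio, n(As2O3) in each aliquot = 1/2 × 3.312 × 10^-3 = 1.656 × 10^-3 mol
n(As2O3) in the whole flask = 1.656 × 10^-3 × 100.0/50.00 = 3.312 × 10^-3 mol
mass of As2O3 = 3.312 × 10^-3 × 197.84 = 0.6553 g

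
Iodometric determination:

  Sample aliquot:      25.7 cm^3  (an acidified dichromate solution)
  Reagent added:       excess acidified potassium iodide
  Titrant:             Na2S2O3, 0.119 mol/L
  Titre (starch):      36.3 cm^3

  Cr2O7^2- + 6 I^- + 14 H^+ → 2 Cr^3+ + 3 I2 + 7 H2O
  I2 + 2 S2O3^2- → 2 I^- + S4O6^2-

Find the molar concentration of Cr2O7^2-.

0.0280 mol/L

n(S2O3^2-) = 0.0363 × 0.119 = 4.32 × 10^-3 mol
n(I2) = n(S2O3^2-)/2 = 2.16 × 10^-3 mol
From the 1:3 ratio, n(Cr2O7^2-) in the aliquot = 1/3 × 2.16 × 10^-3 = 7.20 × 10^-4 mol
[Cr2O7^2-] = 7.20 × 10^-4 / 0.0257 = 0.0280 mol/L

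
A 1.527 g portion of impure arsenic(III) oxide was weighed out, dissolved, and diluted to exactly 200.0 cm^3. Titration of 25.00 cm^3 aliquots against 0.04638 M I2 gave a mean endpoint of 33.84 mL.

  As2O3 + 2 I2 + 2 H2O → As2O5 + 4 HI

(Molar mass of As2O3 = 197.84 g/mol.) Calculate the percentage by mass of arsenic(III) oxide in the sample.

81.34 %

n(I2) per titration = 0.03384 × 0.04638 = 1.569 × 10^-3 mol
From the 1:2 ratio, n(As2O3) in each aliquot = 1/2 × 1.569 × 10^-3 = 7.847 × 10^-4 mol
n(As2O3) in the whole flask = 7.847 × 10^-4 × 200.0/25.00 = 6.278 × 10^-3 mol
mass of As2O3 = 6.278 × 10^-3 × 197.84 = 1.242 g
% As2O3 = 1.242 / 1.527 × 100 = 81.34 %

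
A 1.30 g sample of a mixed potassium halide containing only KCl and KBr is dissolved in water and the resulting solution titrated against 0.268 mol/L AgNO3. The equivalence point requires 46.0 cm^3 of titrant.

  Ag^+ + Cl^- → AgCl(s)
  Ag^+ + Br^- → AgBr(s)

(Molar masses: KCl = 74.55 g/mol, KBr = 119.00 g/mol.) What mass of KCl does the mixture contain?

n(AgNO3) = 0.0460 × 0.268 = 0.0123 mol
Let x = n(KCl), y = n(KBr).
Titrant: 1x + 1y = 0.0123;  mass: 74.55x + 119.00y = 1.30
Solving, x = 3.76 × 10^-3 mol, y = 8.57 × 10^-3 mol
mass of KCl = 3.76 × 10^-3 × 74.55 = 0.280 g

0.280 g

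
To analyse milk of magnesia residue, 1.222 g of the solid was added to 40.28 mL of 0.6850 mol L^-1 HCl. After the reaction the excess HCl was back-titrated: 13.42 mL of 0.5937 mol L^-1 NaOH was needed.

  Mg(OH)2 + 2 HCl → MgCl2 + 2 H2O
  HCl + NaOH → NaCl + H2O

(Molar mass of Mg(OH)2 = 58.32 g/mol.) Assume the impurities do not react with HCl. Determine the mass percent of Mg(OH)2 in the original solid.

46.83 %

n(HCl) added = 0.04028 × 0.6850 = 0.02759 mol
n(NaOH) used in back-titration = 0.01342 × 0.5937 = 7.967 × 10^-3 mol
n(HCl) left over = 7.967 × 10^-3 mol (1:1 ratio)
n(HCl) consumed by analyte = 0.02759 − 7.967 × 10^-3 = 0.01962 mol
From the 1:2 ratio, n(Mg(OH)2) = 1/2 × 0.01962 = 9.812 × 10^-3 mol
mass of Mg(OH)2 = 9.812 × 10^-3 × 58.32 = 0.5722 g
% Mg(OH)2 = 0.5722 / 1.222 × 100 = 46.83 %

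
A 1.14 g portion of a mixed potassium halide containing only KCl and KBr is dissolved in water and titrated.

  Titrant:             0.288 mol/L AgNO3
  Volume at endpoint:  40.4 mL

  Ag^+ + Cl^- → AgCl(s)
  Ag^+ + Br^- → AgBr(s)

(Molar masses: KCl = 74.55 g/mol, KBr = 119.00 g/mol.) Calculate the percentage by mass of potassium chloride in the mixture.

36.0 %

n(AgNO3) = 0.0404 × 0.288 = 0.0116 mol
Let x = n(KCl), y = n(KBr).
Titrant: 1x + 1y = 0.0116;  mass: 74.55x + 119.00y = 1.14
Solving, x = 5.50 × 10^-3 mol, y = 6.13 × 10^-3 mol
mass of KCl = 5.50 × 10^-3 × 74.55 = 0.410 g
% KCl = 0.410 / 1.14 × 100 = 36.0 %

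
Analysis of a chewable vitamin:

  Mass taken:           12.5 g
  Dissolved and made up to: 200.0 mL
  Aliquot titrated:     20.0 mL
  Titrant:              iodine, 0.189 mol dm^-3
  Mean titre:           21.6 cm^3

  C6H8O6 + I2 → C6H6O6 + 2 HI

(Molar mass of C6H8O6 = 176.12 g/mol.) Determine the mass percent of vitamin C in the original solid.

n(I2) per titration = 0.0216 × 0.189 = 4.08 × 10^-3 mol
n(C6H8O6) in each aliquot = 4.08 × 10^-3 mol (1:1 ratio)
n(C6H8O6) in the whole flask = 4.08 × 10^-3 × 200.0/20.0 = 0.0408 mol
mass of C6H8O6 = 0.0408 × 176.12 = 7.19 g
% C6H8O6 = 7.19 / 12.5 × 100 = 57.5 %

57.5 %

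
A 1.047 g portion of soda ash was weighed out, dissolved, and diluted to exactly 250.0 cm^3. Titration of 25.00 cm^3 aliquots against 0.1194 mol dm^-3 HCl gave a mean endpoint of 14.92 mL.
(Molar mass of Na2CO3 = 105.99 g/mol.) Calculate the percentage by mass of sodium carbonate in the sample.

Na2CO3 + 2 HCl → 2 NaCl + H2O + CO2
n(HCl) per titration = 0.01492 × 0.1194 = 1.781 × 10^-3 mol
From the 1:2 ratio, n(Na2CO3) in each aliquot = 1/2 × 1.781 × 10^-3 = 8.907 × 10^-4 mol
n(Na2CO3) in the whole flask = 8.907 × 10^-4 × 250.0/25.00 = 8.907 × 10^-3 mol
mass of Na2CO3 = 8.907 × 10^-3 × 105.99 = 0.9441 g
% Na2CO3 = 0.9441 / 1.047 × 100 = 90.17 %

90.17 %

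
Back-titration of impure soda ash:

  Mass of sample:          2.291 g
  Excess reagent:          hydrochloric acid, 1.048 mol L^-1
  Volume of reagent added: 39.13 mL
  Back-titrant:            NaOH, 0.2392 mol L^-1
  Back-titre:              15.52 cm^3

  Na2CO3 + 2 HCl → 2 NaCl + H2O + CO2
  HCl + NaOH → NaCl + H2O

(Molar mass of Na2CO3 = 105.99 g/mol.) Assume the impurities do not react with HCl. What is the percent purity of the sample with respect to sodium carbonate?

n(HCl) added = 0.03913 × 1.048 = 0.04101 mol
n(NaOH) used in back-titration = 0.01552 × 0.2392 = 3.712 × 10^-3 mol
n(HCl) left over = 3.712 × 10^-3 mol (1:1 ratio)
n(HCl) consumed by analyte = 0.04101 − 3.712 × 10^-3 = 0.03730 mol
From the 1:2 ratio, n(Na2CO3) = 1/2 × 0.03730 = 0.01865 mol
mass of Na2CO3 = 0.01865 × 105.99 = 1.976 g
% Na2CO3 = 1.976 / 2.291 × 100 = 86.27 %

86.27 %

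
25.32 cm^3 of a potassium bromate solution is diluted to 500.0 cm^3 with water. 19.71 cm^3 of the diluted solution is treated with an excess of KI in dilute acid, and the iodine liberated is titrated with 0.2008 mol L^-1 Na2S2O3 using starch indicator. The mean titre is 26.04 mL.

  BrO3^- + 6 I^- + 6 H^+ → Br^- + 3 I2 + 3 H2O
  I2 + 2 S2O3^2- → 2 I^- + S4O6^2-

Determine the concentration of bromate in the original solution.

n(S2O3^2-) = 0.02604 × 0.2008 = 5.229 × 10^-3 mol
n(I2) = n(S2O3^2-)/2 = 2.614 × 10^-3 mol
From the 1:3 ratio, n(BrO3^-) in the aliquot = 1/3 × 2.614 × 10^-3 = 8.715 × 10^-4 mol
[BrO3^-]_dilute = 8.715 × 10^-4 / 0.01971 = 0.04421 mol/L
[BrO3^-]_original = 0.04421 × 500.0/25.32 = 0.8731 mol/L

0.8731 mol/L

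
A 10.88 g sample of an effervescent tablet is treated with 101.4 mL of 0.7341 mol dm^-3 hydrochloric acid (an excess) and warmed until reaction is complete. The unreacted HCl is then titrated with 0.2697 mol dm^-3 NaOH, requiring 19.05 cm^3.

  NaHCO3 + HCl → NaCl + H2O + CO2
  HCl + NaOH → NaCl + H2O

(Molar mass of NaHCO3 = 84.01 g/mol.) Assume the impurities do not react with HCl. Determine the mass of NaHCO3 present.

5.822 g

n(HCl) added = 0.1014 × 0.7341 = 0.07444 mol
n(NaOH) used in back-titration = 0.01905 × 0.2697 = 5.138 × 10^-3 mol
n(HCl) left over = 5.138 × 10^-3 mol (1:1 ratio)
n(HCl) consumed by analyte = 0.07444 − 5.138 × 10^-3 = 0.06930 mol
n(NaHCO3) = 0.06930 mol (1:1 ratio)
mass of NaHCO3 = 0.06930 × 84.01 = 5.822 g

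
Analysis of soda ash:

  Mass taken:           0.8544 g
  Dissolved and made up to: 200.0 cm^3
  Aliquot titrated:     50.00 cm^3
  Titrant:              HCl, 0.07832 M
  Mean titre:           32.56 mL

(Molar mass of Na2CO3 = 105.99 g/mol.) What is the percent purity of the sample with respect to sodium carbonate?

63.27 %

Na2CO3 + 2 HCl → 2 NaCl + H2O + CO2
n(HCl) per titration = 0.03256 × 0.07832 = 2.550 × 10^-3 mol
From the 1:2 ratio, n(Na2CO3) in each aliquot = 1/2 × 2.550 × 10^-3 = 1.275 × 10^-3 mol
n(Na2CO3) in the whole flask = 1.275 × 10^-3 × 200.0/50.00 = 5.100 × 10^-3 mol
mass of Na2CO3 = 5.100 × 10^-3 × 105.99 = 0.5406 g
% Na2CO3 = 0.5406 / 0.8544 × 100 = 63.27 %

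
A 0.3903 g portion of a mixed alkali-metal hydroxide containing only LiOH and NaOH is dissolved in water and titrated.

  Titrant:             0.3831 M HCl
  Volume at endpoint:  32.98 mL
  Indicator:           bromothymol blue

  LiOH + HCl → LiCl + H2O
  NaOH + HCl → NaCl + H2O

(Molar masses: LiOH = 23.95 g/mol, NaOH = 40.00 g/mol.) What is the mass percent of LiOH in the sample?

44.00 %

n(HCl) = 0.03298 × 0.3831 = 0.01263 mol
Let x = n(LiOH), y = n(NaOH).
Titrant: 1x + 1y = 0.01263;  mass: 23.95x + 40.00y = 0.3903
Solving, x = 7.170 × 10^-3 mol, y = 5.464 × 10^-3 mol
mass of LiOH = 7.170 × 10^-3 × 23.95 = 0.1717 g
% LiOH = 0.1717 / 0.3903 × 100 = 44.00 %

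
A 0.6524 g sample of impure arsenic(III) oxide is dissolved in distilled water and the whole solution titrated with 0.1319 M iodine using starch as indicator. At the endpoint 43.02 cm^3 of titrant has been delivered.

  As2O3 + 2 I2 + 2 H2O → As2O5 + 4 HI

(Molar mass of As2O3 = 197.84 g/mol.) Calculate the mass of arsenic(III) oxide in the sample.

0.5613 g

n(I2) = 0.04302 L × 0.1319 mol/L = 5.674 × 10^-3 mol
From the 1:2 ratio, n(As2O3) = 1/2 × 5.674 × 10^-3 = 2.837 × 10^-3 mol
mass of As2O3 = 2.837 × 10^-3 × 197.84 g/mol = 0.5613 g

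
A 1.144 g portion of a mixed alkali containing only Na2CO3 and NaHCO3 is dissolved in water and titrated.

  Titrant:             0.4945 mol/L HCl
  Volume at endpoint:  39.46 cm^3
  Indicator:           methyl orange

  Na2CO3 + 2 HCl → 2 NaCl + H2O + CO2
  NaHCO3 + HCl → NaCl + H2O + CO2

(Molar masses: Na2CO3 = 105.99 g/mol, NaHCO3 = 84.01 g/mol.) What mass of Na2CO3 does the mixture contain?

n(HCl) = 0.03946 × 0.4945 = 0.01951 mol
Let x = n(Na2CO3), y = n(NaHCO3).
Titrant: 2x + 1y = 0.01951;  mass: 105.99x + 84.01y = 1.144
Solving, x = 7.985 × 10^-3 mol, y = 3.544 × 10^-3 mol
mass of Na2CO3 = 7.985 × 10^-3 × 105.99 = 0.8463 g

0.8463 g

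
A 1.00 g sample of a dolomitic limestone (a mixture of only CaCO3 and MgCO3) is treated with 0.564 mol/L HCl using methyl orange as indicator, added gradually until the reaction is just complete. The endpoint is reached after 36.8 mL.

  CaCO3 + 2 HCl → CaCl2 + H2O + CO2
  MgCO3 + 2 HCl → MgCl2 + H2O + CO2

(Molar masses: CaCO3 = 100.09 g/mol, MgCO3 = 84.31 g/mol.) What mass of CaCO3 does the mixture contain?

0.793 g

n(HCl) = 0.0368 × 0.564 = 0.0208 mol
Let x = n(CaCO3), y = n(MgCO3).
Titrant: 2x + 2y = 0.0208;  mass: 100.09x + 84.31y = 1.00
Solving, x = 7.93 × 10^-3 mol, y = 2.45 × 10^-3 mol
mass of CaCO3 = 7.93 × 10^-3 × 100.09 = 0.793 g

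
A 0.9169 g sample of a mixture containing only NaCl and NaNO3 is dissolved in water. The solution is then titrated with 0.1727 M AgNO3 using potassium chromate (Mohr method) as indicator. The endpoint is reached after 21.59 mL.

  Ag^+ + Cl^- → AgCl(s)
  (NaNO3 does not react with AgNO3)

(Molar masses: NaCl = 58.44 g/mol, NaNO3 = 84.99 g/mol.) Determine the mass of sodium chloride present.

0.2179 g

n(AgNO3) = 0.02159 × 0.1727 = 3.729 × 10^-3 mol
Let x = n(NaCl), y = n(NaNO3).
Titrant: 1x = 3.729 × 10^-3;  mass: 58.44x + 84.99y = 0.9169
Solving, x = 3.729 × 10^-3 mol, y = 8.225 × 10^-3 mol
mass of NaCl = 3.729 × 10^-3 × 58.44 = 0.2179 g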